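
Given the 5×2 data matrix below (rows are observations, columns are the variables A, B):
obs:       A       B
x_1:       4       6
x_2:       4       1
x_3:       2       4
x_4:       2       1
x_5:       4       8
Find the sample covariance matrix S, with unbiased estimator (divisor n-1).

Step 1 — column means:
  mean(A) = (4 + 4 + 2 + 2 + 4) / 5 = 16/5 = 3.2
  mean(B) = (6 + 1 + 4 + 1 + 8) / 5 = 20/5 = 4

Step 2 — sample covariance S[i,j] = (1/(n-1)) · Σ_k (x_{k,i} - mean_i) · (x_{k,j} - mean_j), with n-1 = 4.
  S[A,A] = ((0.8)·(0.8) + (0.8)·(0.8) + (-1.2)·(-1.2) + (-1.2)·(-1.2) + (0.8)·(0.8)) / 4 = 4.8/4 = 1.2
  S[A,B] = ((0.8)·(2) + (0.8)·(-3) + (-1.2)·(0) + (-1.2)·(-3) + (0.8)·(4)) / 4 = 6/4 = 1.5
  S[B,B] = ((2)·(2) + (-3)·(-3) + (0)·(0) + (-3)·(-3) + (4)·(4)) / 4 = 38/4 = 9.5

S is symmetric (S[j,i] = S[i,j]). Assembling:

S = [[1.2, 1.5],
 [1.5, 9.5]]


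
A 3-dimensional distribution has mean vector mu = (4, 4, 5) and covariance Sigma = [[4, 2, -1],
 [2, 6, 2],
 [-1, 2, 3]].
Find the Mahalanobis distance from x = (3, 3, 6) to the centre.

Step 1 — centre the observation: (x - mu) = (-1, -1, 1).

Step 2 — invert Sigma (cofactor / det for 3×3, or solve directly):
  Sigma^{-1} = [[0.4667, -0.2667, 0.3333],
 [-0.2667, 0.3667, -0.3333],
 [0.3333, -0.3333, 0.6667]].

Step 3 — form the quadratic (x - mu)^T · Sigma^{-1} · (x - mu):
  Sigma^{-1} · (x - mu) = (0.1333, -0.4333, 0.6667).
  (x - mu)^T · [Sigma^{-1} · (x - mu)] = (-1)·(0.1333) + (-1)·(-0.4333) + (1)·(0.6667) = 0.9667.

Step 4 — take square root: d = √(0.9667) ≈ 0.9832.

d(x, mu) = √(0.9667) ≈ 0.9832


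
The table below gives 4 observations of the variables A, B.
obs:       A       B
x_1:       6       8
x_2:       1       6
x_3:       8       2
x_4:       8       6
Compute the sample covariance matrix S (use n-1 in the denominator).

Step 1 — column means:
  mean(A) = (6 + 1 + 8 + 8) / 4 = 23/4 = 5.75
  mean(B) = (8 + 6 + 2 + 6) / 4 = 22/4 = 5.5

Step 2 — sample covariance S[i,j] = (1/(n-1)) · Σ_k (x_{k,i} - mean_i) · (x_{k,j} - mean_j), with n-1 = 3.
  S[A,A] = ((0.25)·(0.25) + (-4.75)·(-4.75) + (2.25)·(2.25) + (2.25)·(2.25)) / 3 = 32.75/3 = 10.9167
  S[A,B] = ((0.25)·(2.5) + (-4.75)·(0.5) + (2.25)·(-3.5) + (2.25)·(0.5)) / 3 = -8.5/3 = -2.8333
  S[B,B] = ((2.5)·(2.5) + (0.5)·(0.5) + (-3.5)·(-3.5) + (0.5)·(0.5)) / 3 = 19/3 = 6.3333

S is symmetric (S[j,i] = S[i,j]). Assembling:

S = [[10.9167, -2.8333],
 [-2.8333, 6.3333]]


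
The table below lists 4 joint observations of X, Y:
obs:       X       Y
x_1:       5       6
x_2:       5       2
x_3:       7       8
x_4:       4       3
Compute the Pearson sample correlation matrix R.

Step 1 — column means:
  mean(X) = (5 + 5 + 7 + 4) / 4 = 21/4 = 5.25
  mean(Y) = (6 + 2 + 8 + 3) / 4 = 19/4 = 4.75

Step 2 — sample variances and covariances s[i,j] = (1/(n-1)) · Σ_k (x_{k,i} - mean_i) · (x_{k,j} - mean_j), with n-1 = 3:
  s[X,X] = ((-0.25)·(-0.25) + (-0.25)·(-0.25) + (1.75)·(1.75) + (-1.25)·(-1.25)) / 3 = 4.75/3 = 1.5833
  s[X,Y] = ((-0.25)·(1.25) + (-0.25)·(-2.75) + (1.75)·(3.25) + (-1.25)·(-1.75)) / 3 = 8.25/3 = 2.75
  s[Y,Y] = ((1.25)·(1.25) + (-2.75)·(-2.75) + (3.25)·(3.25) + (-1.75)·(-1.75)) / 3 = 22.75/3 = 7.5833
  Sample standard deviations s_i = √(s[i,i]):
  s(X) = √(1.5833) = 1.2583
  s(Y) = √(7.5833) = 2.7538

Step 3 — r_{ij} = s_{ij} / (s_i · s_j):
  r[X,X] = 1 (diagonal).
  r[X,Y] = 2.75 / (1.2583 · 2.7538) = 2.75 / 3.4651 = 0.7936
  r[Y,Y] = 1 (diagonal).

R is symmetric with unit diagonal. Assembling:

R = [[1, 0.7936],
 [0.7936, 1]]


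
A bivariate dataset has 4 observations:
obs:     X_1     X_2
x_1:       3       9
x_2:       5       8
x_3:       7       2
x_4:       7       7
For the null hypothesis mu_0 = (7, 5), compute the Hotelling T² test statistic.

Step 1 — sample mean vector:
  mean(X_1) = (3 + 5 + 7 + 7) / 4 = 22/4 = 5.5
  mean(X_2) = (9 + 8 + 2 + 7) / 4 = 26/4 = 6.5
  x̄ = (5.5, 6.5),  deviation x̄ - mu_0 = (5.5, 6.5) - (7, 5) = (-1.5, 1.5).

Step 2 — sample covariance matrix, S[i,j] = (1/(n-1)) · Σ_k (x_{k,i} - mean_i) · (x_{k,j} - mean_j), divisor n-1 = 3:
  S[X_1,X_1] = ((-2.5)·(-2.5) + (-0.5)·(-0.5) + (1.5)·(1.5) + (1.5)·(1.5)) / 3 = 11/3 = 3.6667
  S[X_1,X_2] = ((-2.5)·(2.5) + (-0.5)·(1.5) + (1.5)·(-4.5) + (1.5)·(0.5)) / 3 = -13/3 = -4.3333
  S[X_2,X_2] = ((2.5)·(2.5) + (1.5)·(1.5) + (-4.5)·(-4.5) + (0.5)·(0.5)) / 3 = 29/3 = 9.6667
  S = [[3.6667, -4.3333],
 [-4.3333, 9.6667]].

Step 3 — invert S. det(S) = 3.6667·9.6667 - (-4.3333)² = 16.6667.
  S^{-1} = (1/det) · [[d, -b], [-b, a]] = [[0.58, 0.26],
 [0.26, 0.22]].

Step 4 — quadratic form (x̄ - mu_0)^T · S^{-1} · (x̄ - mu_0):
  S^{-1} · (x̄ - mu_0) = (-0.48, -0.06),
  (x̄ - mu_0)^T · [...] = (-1.5)·(-0.48) + (1.5)·(-0.06) = 0.63.

Step 5 — scale by n: T² = 4 · 0.63 = 2.52.

T² ≈ 2.52


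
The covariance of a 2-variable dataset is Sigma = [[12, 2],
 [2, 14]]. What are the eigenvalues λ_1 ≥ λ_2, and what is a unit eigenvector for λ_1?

Step 1 — characteristic polynomial of 2×2 Sigma:
  det(Sigma - λI) = λ² - trace · λ + det = 0.
  trace = 12 + 14 = 26, det = 12·14 - (2)² = 164.
Step 2 — discriminant:
  Δ = trace² - 4·det = 676 - 656 = 20.
Step 3 — eigenvalues:
  λ = (trace ± √Δ)/2 = (26 ± 4.4721)/2,
  λ_1 = 15.2361,  λ_2 = 10.7639.

Step 4 — unit eigenvector for λ_1: solve (Sigma - λ_1 I)v = 0. First row:
  (12 - 15.2361)·v_x + (2)·v_y = 0, i.e. (-3.2361)·v_x + (2)·v_y = 0,
  so v ∝ (b, λ_1 - a) = (2, 3.2361) = u.
  ||u|| = √((2)² + (3.2361)²) = √(14.4721) ≈ 3.8042,
  v_1 = u/||u|| ≈ (0.5257, 0.8507) (||v_1|| = 1).

λ_1 = 15.2361,  λ_2 = 10.7639;  v_1 ≈ (0.5257, 0.8507)


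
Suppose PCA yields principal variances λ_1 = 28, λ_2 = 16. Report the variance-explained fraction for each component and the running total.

Step 1 — total variance = trace(Sigma) = Σ λ_i = 28 + 16 = 44.

Step 2 — fraction explained by component i = λ_i / Σ λ:
  PC1: 28/44 = 0.6364
  PC2: 16/44 = 0.3636

Step 3 — cumulative fraction after k components = (λ_1 + ... + λ_k) / Σ λ:
  k = 1: 28/44 = 0.6364
  k = 2: (28 + 16)/44 = 44/44 = 1

Summary (fraction, with percent):

explained: PC1 0.6364 (63.64%), PC2 0.3636 (36.36%);  cumulative: 0.6364, 1


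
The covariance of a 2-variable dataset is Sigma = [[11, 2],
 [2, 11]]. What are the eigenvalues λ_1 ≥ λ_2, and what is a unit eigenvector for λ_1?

Step 1 — characteristic polynomial of 2×2 Sigma:
  det(Sigma - λI) = λ² - trace · λ + det = 0.
  trace = 11 + 11 = 22, det = 11·11 - (2)² = 117.
Step 2 — discriminant:
  Δ = trace² - 4·det = 484 - 468 = 16.
Step 3 — eigenvalues:
  λ = (trace ± √Δ)/2 = (22 ± 4)/2,
  λ_1 = 13,  λ_2 = 9.

Step 4 — unit eigenvector for λ_1: solve (Sigma - λ_1 I)v = 0. First row:
  (11 - 13)·v_x + (2)·v_y = 0, i.e. (-2)·v_x + (2)·v_y = 0,
  so v ∝ (b, λ_1 - a) = (2, 2) = u.
  ||u|| = √((2)² + (2)²) = √(8) ≈ 2.8284,
  v_1 = u/||u|| ≈ (0.7071, 0.7071) (||v_1|| = 1).

λ_1 = 13,  λ_2 = 9;  v_1 ≈ (0.7071, 0.7071)


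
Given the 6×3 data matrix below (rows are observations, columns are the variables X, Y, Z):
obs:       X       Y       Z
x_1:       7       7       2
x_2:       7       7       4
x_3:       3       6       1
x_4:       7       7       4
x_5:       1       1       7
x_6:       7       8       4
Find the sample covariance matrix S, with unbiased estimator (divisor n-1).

Step 1 — column means:
  mean(X) = (7 + 7 + 3 + 7 + 1 + 7) / 6 = 32/6 = 5.3333
  mean(Y) = (7 + 7 + 6 + 7 + 1 + 8) / 6 = 36/6 = 6
  mean(Z) = (2 + 4 + 1 + 4 + 7 + 4) / 6 = 22/6 = 3.6667

Step 2 — sample covariance S[i,j] = (1/(n-1)) · Σ_k (x_{k,i} - mean_i) · (x_{k,j} - mean_j), with n-1 = 5.
  S[X,X] = ((1.6667)·(1.6667) + (1.6667)·(1.6667) + (-2.3333)·(-2.3333) + (1.6667)·(1.6667) + (-4.3333)·(-4.3333) + (1.6667)·(1.6667)) / 5 = 35.3333/5 = 7.0667
  S[X,Y] = ((1.6667)·(1) + (1.6667)·(1) + (-2.3333)·(0) + (1.6667)·(1) + (-4.3333)·(-5) + (1.6667)·(2)) / 5 = 30/5 = 6
  S[X,Z] = ((1.6667)·(-1.6667) + (1.6667)·(0.3333) + (-2.3333)·(-2.6667) + (1.6667)·(0.3333) + (-4.3333)·(3.3333) + (1.6667)·(0.3333)) / 5 = -9.3333/5 = -1.8667
  S[Y,Y] = ((1)·(1) + (1)·(1) + (0)·(0) + (1)·(1) + (-5)·(-5) + (2)·(2)) / 5 = 32/5 = 6.4
  S[Y,Z] = ((1)·(-1.6667) + (1)·(0.3333) + (0)·(-2.6667) + (1)·(0.3333) + (-5)·(3.3333) + (2)·(0.3333)) / 5 = -17/5 = -3.4
  S[Z,Z] = ((-1.6667)·(-1.6667) + (0.3333)·(0.3333) + (-2.6667)·(-2.6667) + (0.3333)·(0.3333) + (3.3333)·(3.3333) + (0.3333)·(0.3333)) / 5 = 21.3333/5 = 4.2667

S is symmetric (S[j,i] = S[i,j]). Assembling:

S = [[7.0667, 6, -1.8667],
 [6, 6.4, -3.4],
 [-1.8667, -3.4, 4.2667]]


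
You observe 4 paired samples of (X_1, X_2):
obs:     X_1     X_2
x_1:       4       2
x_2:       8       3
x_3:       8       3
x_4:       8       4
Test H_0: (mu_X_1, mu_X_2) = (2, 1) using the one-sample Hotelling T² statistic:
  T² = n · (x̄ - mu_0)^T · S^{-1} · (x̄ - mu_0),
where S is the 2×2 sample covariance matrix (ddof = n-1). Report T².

Step 1 — sample mean vector:
  mean(X_1) = (4 + 8 + 8 + 8) / 4 = 28/4 = 7
  mean(X_2) = (2 + 3 + 3 + 4) / 4 = 12/4 = 3
  x̄ = (7, 3),  deviation x̄ - mu_0 = (7, 3) - (2, 1) = (5, 2).

Step 2 — sample covariance matrix, S[i,j] = (1/(n-1)) · Σ_k (x_{k,i} - mean_i) · (x_{k,j} - mean_j), divisor n-1 = 3:
  S[X_1,X_1] = ((-3)·(-3) + (1)·(1) + (1)·(1) + (1)·(1)) / 3 = 12/3 = 4
  S[X_1,X_2] = ((-3)·(-1) + (1)·(0) + (1)·(0) + (1)·(1)) / 3 = 4/3 = 1.3333
  S[X_2,X_2] = ((-1)·(-1) + (0)·(0) + (0)·(0) + (1)·(1)) / 3 = 2/3 = 0.6667
  S = [[4, 1.3333],
 [1.3333, 0.6667]].

Step 3 — invert S. det(S) = 4·0.6667 - (1.3333)² = 0.8889.
  S^{-1} = (1/det) · [[d, -b], [-b, a]] = [[0.75, -1.5],
 [-1.5, 4.5]].

Step 4 — quadratic form (x̄ - mu_0)^T · S^{-1} · (x̄ - mu_0):
  S^{-1} · (x̄ - mu_0) = (0.75, 1.5),
  (x̄ - mu_0)^T · [...] = (5)·(0.75) + (2)·(1.5) = 6.75.

Step 5 — scale by n: T² = 4 · 6.75 = 27.

T² ≈ 27


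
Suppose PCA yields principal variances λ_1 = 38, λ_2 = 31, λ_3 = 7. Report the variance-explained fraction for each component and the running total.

Step 1 — total variance = trace(Sigma) = Σ λ_i = 38 + 31 + 7 = 76.

Step 2 — fraction explained by component i = λ_i / Σ λ:
  PC1: 38/76 = 0.5
  PC2: 31/76 = 0.4079
  PC3: 7/76 = 0.0921

Step 3 — cumulative fraction after k components = (λ_1 + ... + λ_k) / Σ λ:
  k = 1: 38/76 = 0.5
  k = 2: (38 + 31)/76 = 69/76 = 0.9079
  k = 3: (38 + 31 + 7)/76 = 76/76 = 1

Summary (fraction, with percent):

explained: PC1 0.5 (50%), PC2 0.4079 (40.79%), PC3 0.0921 (9.21%);  cumulative: 0.5, 0.9079, 1


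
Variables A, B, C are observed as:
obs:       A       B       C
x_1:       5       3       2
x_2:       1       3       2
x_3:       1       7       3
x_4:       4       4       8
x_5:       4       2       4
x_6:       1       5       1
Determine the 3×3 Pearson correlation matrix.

Step 1 — column means:
  mean(A) = (5 + 1 + 1 + 4 + 4 + 1) / 6 = 16/6 = 2.6667
  mean(B) = (3 + 3 + 7 + 4 + 2 + 5) / 6 = 24/6 = 4
  mean(C) = (2 + 2 + 3 + 8 + 4 + 1) / 6 = 20/6 = 3.3333

Step 2 — sample variances and covariances s[i,j] = (1/(n-1)) · Σ_k (x_{k,i} - mean_i) · (x_{k,j} - mean_j), with n-1 = 5:
  s[A,A] = ((2.3333)·(2.3333) + (-1.6667)·(-1.6667) + (-1.6667)·(-1.6667) + (1.3333)·(1.3333) + (1.3333)·(1.3333) + (-1.6667)·(-1.6667)) / 5 = 17.3333/5 = 3.4667
  s[A,B] = ((2.3333)·(-1) + (-1.6667)·(-1) + (-1.6667)·(3) + (1.3333)·(0) + (1.3333)·(-2) + (-1.6667)·(1)) / 5 = -10/5 = -2
  s[A,C] = ((2.3333)·(-1.3333) + (-1.6667)·(-1.3333) + (-1.6667)·(-0.3333) + (1.3333)·(4.6667) + (1.3333)·(0.6667) + (-1.6667)·(-2.3333)) / 5 = 10.6667/5 = 2.1333
  s[B,B] = ((-1)·(-1) + (-1)·(-1) + (3)·(3) + (0)·(0) + (-2)·(-2) + (1)·(1)) / 5 = 16/5 = 3.2
  s[B,C] = ((-1)·(-1.3333) + (-1)·(-1.3333) + (3)·(-0.3333) + (0)·(4.6667) + (-2)·(0.6667) + (1)·(-2.3333)) / 5 = -2/5 = -0.4
  s[C,C] = ((-1.3333)·(-1.3333) + (-1.3333)·(-1.3333) + (-0.3333)·(-0.3333) + (4.6667)·(4.6667) + (0.6667)·(0.6667) + (-2.3333)·(-2.3333)) / 5 = 31.3333/5 = 6.2667
  Sample standard deviations s_i = √(s[i,i]):
  s(A) = √(3.4667) = 1.8619
  s(B) = √(3.2) = 1.7889
  s(C) = √(6.2667) = 2.5033

Step 3 — r_{ij} = s_{ij} / (s_i · s_j):
  r[A,A] = 1 (diagonal).
  r[A,B] = -2 / (1.8619 · 1.7889) = -2 / 3.3307 = -0.6005
  r[A,C] = 2.1333 / (1.8619 · 2.5033) = 2.1333 / 4.6609 = 0.4577
  r[B,B] = 1 (diagonal).
  r[B,C] = -0.4 / (1.7889 · 2.5033) = -0.4 / 4.4781 = -0.0893
  r[C,C] = 1 (diagonal).

R is symmetric with unit diagonal. Assembling:

R = [[1, -0.6005, 0.4577],
 [-0.6005, 1, -0.0893],
 [0.4577, -0.0893, 1]]


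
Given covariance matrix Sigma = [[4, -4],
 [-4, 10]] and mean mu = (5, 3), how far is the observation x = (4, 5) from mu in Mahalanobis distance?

Step 1 — centre the observation: (x - mu) = (-1, 2).

Step 2 — invert Sigma. det(Sigma) = 4·10 - (-4)² = 24.
  Sigma^{-1} = (1/det) · [[d, -b], [-b, a]] = [[0.4167, 0.1667],
 [0.1667, 0.1667]].

Step 3 — form the quadratic (x - mu)^T · Sigma^{-1} · (x - mu):
  Sigma^{-1} · (x - mu) = (-0.0833, 0.1667).
  (x - mu)^T · [Sigma^{-1} · (x - mu)] = (-1)·(-0.0833) + (2)·(0.1667) = 0.4167.

Step 4 — take square root: d = √(0.4167) ≈ 0.6455.

d(x, mu) = √(0.4167) ≈ 0.6455


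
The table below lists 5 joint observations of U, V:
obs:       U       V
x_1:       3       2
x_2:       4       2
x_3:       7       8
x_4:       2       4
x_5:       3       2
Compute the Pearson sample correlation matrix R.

Step 1 — column means:
  mean(U) = (3 + 4 + 7 + 2 + 3) / 5 = 19/5 = 3.8
  mean(V) = (2 + 2 + 8 + 4 + 2) / 5 = 18/5 = 3.6

Step 2 — sample variances and covariances s[i,j] = (1/(n-1)) · Σ_k (x_{k,i} - mean_i) · (x_{k,j} - mean_j), with n-1 = 4:
  s[U,U] = ((-0.8)·(-0.8) + (0.2)·(0.2) + (3.2)·(3.2) + (-1.8)·(-1.8) + (-0.8)·(-0.8)) / 4 = 14.8/4 = 3.7
  s[U,V] = ((-0.8)·(-1.6) + (0.2)·(-1.6) + (3.2)·(4.4) + (-1.8)·(0.4) + (-0.8)·(-1.6)) / 4 = 15.6/4 = 3.9
  s[V,V] = ((-1.6)·(-1.6) + (-1.6)·(-1.6) + (4.4)·(4.4) + (0.4)·(0.4) + (-1.6)·(-1.6)) / 4 = 27.2/4 = 6.8
  Sample standard deviations s_i = √(s[i,i]):
  s(U) = √(3.7) = 1.9235
  s(V) = √(6.8) = 2.6077

Step 3 — r_{ij} = s_{ij} / (s_i · s_j):
  r[U,U] = 1 (diagonal).
  r[U,V] = 3.9 / (1.9235 · 2.6077) = 3.9 / 5.016 = 0.7775
  r[V,V] = 1 (diagonal).

R is symmetric with unit diagonal. Assembling:

R = [[1, 0.7775],
 [0.7775, 1]]


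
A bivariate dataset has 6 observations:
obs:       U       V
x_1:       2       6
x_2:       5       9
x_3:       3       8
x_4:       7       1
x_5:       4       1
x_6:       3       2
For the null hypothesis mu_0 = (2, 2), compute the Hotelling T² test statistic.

Step 1 — sample mean vector:
  mean(U) = (2 + 5 + 3 + 7 + 4 + 3) / 6 = 24/6 = 4
  mean(V) = (6 + 9 + 8 + 1 + 1 + 2) / 6 = 27/6 = 4.5
  x̄ = (4, 4.5),  deviation x̄ - mu_0 = (4, 4.5) - (2, 2) = (2, 2.5).

Step 2 — sample covariance matrix, S[i,j] = (1/(n-1)) · Σ_k (x_{k,i} - mean_i) · (x_{k,j} - mean_j), divisor n-1 = 5:
  S[U,U] = ((-2)·(-2) + (1)·(1) + (-1)·(-1) + (3)·(3) + (0)·(0) + (-1)·(-1)) / 5 = 16/5 = 3.2
  S[U,V] = ((-2)·(1.5) + (1)·(4.5) + (-1)·(3.5) + (3)·(-3.5) + (0)·(-3.5) + (-1)·(-2.5)) / 5 = -10/5 = -2
  S[V,V] = ((1.5)·(1.5) + (4.5)·(4.5) + (3.5)·(3.5) + (-3.5)·(-3.5) + (-3.5)·(-3.5) + (-2.5)·(-2.5)) / 5 = 65.5/5 = 13.1
  S = [[3.2, -2],
 [-2, 13.1]].

Step 3 — invert S. det(S) = 3.2·13.1 - (-2)² = 37.92.
  S^{-1} = (1/det) · [[d, -b], [-b, a]] = [[0.3455, 0.0527],
 [0.0527, 0.0844]].

Step 4 — quadratic form (x̄ - mu_0)^T · S^{-1} · (x̄ - mu_0):
  S^{-1} · (x̄ - mu_0) = (0.8228, 0.3165),
  (x̄ - mu_0)^T · [...] = (2)·(0.8228) + (2.5)·(0.3165) = 2.4367.

Step 5 — scale by n: T² = 6 · 2.4367 = 14.6203.

T² ≈ 14.6203


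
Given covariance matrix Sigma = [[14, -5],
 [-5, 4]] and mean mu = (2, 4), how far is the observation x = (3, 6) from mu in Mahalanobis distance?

Step 1 — centre the observation: (x - mu) = (1, 2).

Step 2 — invert Sigma. det(Sigma) = 14·4 - (-5)² = 31.
  Sigma^{-1} = (1/det) · [[d, -b], [-b, a]] = [[0.129, 0.1613],
 [0.1613, 0.4516]].

Step 3 — form the quadratic (x - mu)^T · Sigma^{-1} · (x - mu):
  Sigma^{-1} · (x - mu) = (0.4516, 1.0645).
  (x - mu)^T · [Sigma^{-1} · (x - mu)] = (1)·(0.4516) + (2)·(1.0645) = 2.5806.

Step 4 — take square root: d = √(2.5806) ≈ 1.6064.

d(x, mu) = √(2.5806) ≈ 1.6064


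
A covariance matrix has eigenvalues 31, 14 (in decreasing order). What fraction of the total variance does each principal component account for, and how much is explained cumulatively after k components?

Step 1 — total variance = trace(Sigma) = Σ λ_i = 31 + 14 = 45.

Step 2 — fraction explained by component i = λ_i / Σ λ:
  PC1: 31/45 = 0.6889
  PC2: 14/45 = 0.3111

Step 3 — cumulative fraction after k components = (λ_1 + ... + λ_k) / Σ λ:
  k = 1: 31/45 = 0.6889
  k = 2: (31 + 14)/45 = 45/45 = 1

Summary (fraction, with percent):

explained: PC1 0.6889 (68.89%), PC2 0.3111 (31.11%);  cumulative: 0.6889, 1


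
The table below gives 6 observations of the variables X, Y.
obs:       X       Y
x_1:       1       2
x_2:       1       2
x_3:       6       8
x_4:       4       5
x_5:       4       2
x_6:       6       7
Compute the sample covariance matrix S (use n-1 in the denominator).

Step 1 — column means:
  mean(X) = (1 + 1 + 6 + 4 + 4 + 6) / 6 = 22/6 = 3.6667
  mean(Y) = (2 + 2 + 8 + 5 + 2 + 7) / 6 = 26/6 = 4.3333

Step 2 — sample covariance S[i,j] = (1/(n-1)) · Σ_k (x_{k,i} - mean_i) · (x_{k,j} - mean_j), with n-1 = 5.
  S[X,X] = ((-2.6667)·(-2.6667) + (-2.6667)·(-2.6667) + (2.3333)·(2.3333) + (0.3333)·(0.3333) + (0.3333)·(0.3333) + (2.3333)·(2.3333)) / 5 = 25.3333/5 = 5.0667
  S[X,Y] = ((-2.6667)·(-2.3333) + (-2.6667)·(-2.3333) + (2.3333)·(3.6667) + (0.3333)·(0.6667) + (0.3333)·(-2.3333) + (2.3333)·(2.6667)) / 5 = 26.6667/5 = 5.3333
  S[Y,Y] = ((-2.3333)·(-2.3333) + (-2.3333)·(-2.3333) + (3.6667)·(3.6667) + (0.6667)·(0.6667) + (-2.3333)·(-2.3333) + (2.6667)·(2.6667)) / 5 = 37.3333/5 = 7.4667

S is symmetric (S[j,i] = S[i,j]). Assembling:

S = [[5.0667, 5.3333],
 [5.3333, 7.4667]]


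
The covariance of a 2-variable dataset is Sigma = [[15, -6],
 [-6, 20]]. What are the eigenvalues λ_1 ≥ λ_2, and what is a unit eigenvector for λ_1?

Step 1 — characteristic polynomial of 2×2 Sigma:
  det(Sigma - λI) = λ² - trace · λ + det = 0.
  trace = 15 + 20 = 35, det = 15·20 - (-6)² = 264.
Step 2 — discriminant:
  Δ = trace² - 4·det = 1225 - 1056 = 169.
Step 3 — eigenvalues:
  λ = (trace ± √Δ)/2 = (35 ± 13)/2,
  λ_1 = 24,  λ_2 = 11.

Step 4 — unit eigenvector for λ_1: solve (Sigma - λ_1 I)v = 0. First row:
  (15 - 24)·v_x + (-6)·v_y = 0, i.e. (-9)·v_x + (-6)·v_y = 0,
  so v ∝ (b, λ_1 - a) = (-6, 9); multiply by -1 so the first entry is positive: u = (6, -9).
  ||u|| = √((6)² + (-9)²) = √(117) ≈ 10.8167,
  v_1 = u/||u|| ≈ (0.5547, -0.8321) (||v_1|| = 1).

λ_1 = 24,  λ_2 = 11;  v_1 ≈ (0.5547, -0.8321)


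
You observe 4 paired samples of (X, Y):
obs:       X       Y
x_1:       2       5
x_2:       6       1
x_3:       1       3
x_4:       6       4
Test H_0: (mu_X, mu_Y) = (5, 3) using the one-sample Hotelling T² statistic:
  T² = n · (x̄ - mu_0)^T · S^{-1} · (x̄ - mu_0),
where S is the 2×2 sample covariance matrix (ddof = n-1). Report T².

Step 1 — sample mean vector:
  mean(X) = (2 + 6 + 1 + 6) / 4 = 15/4 = 3.75
  mean(Y) = (5 + 1 + 3 + 4) / 4 = 13/4 = 3.25
  x̄ = (3.75, 3.25),  deviation x̄ - mu_0 = (3.75, 3.25) - (5, 3) = (-1.25, 0.25).

Step 2 — sample covariance matrix, S[i,j] = (1/(n-1)) · Σ_k (x_{k,i} - mean_i) · (x_{k,j} - mean_j), divisor n-1 = 3:
  S[X,X] = ((-1.75)·(-1.75) + (2.25)·(2.25) + (-2.75)·(-2.75) + (2.25)·(2.25)) / 3 = 20.75/3 = 6.9167
  S[X,Y] = ((-1.75)·(1.75) + (2.25)·(-2.25) + (-2.75)·(-0.25) + (2.25)·(0.75)) / 3 = -5.75/3 = -1.9167
  S[Y,Y] = ((1.75)·(1.75) + (-2.25)·(-2.25) + (-0.25)·(-0.25) + (0.75)·(0.75)) / 3 = 8.75/3 = 2.9167
  S = [[6.9167, -1.9167],
 [-1.9167, 2.9167]].

Step 3 — invert S. det(S) = 6.9167·2.9167 - (-1.9167)² = 16.5.
  S^{-1} = (1/det) · [[d, -b], [-b, a]] = [[0.1768, 0.1162],
 [0.1162, 0.4192]].

Step 4 — quadratic form (x̄ - mu_0)^T · S^{-1} · (x̄ - mu_0):
  S^{-1} · (x̄ - mu_0) = (-0.1919, -0.0404),
  (x̄ - mu_0)^T · [...] = (-1.25)·(-0.1919) + (0.25)·(-0.0404) = 0.2298.

Step 5 — scale by n: T² = 4 · 0.2298 = 0.9192.

T² ≈ 0.9192


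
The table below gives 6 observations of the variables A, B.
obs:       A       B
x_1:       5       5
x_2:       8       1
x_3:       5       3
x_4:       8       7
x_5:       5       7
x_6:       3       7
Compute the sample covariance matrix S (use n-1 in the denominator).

Step 1 — column means:
  mean(A) = (5 + 8 + 5 + 8 + 5 + 3) / 6 = 34/6 = 5.6667
  mean(B) = (5 + 1 + 3 + 7 + 7 + 7) / 6 = 30/6 = 5

Step 2 — sample covariance S[i,j] = (1/(n-1)) · Σ_k (x_{k,i} - mean_i) · (x_{k,j} - mean_j), with n-1 = 5.
  S[A,A] = ((-0.6667)·(-0.6667) + (2.3333)·(2.3333) + (-0.6667)·(-0.6667) + (2.3333)·(2.3333) + (-0.6667)·(-0.6667) + (-2.6667)·(-2.6667)) / 5 = 19.3333/5 = 3.8667
  S[A,B] = ((-0.6667)·(0) + (2.3333)·(-4) + (-0.6667)·(-2) + (2.3333)·(2) + (-0.6667)·(2) + (-2.6667)·(2)) / 5 = -10/5 = -2
  S[B,B] = ((0)·(0) + (-4)·(-4) + (-2)·(-2) + (2)·(2) + (2)·(2) + (2)·(2)) / 5 = 32/5 = 6.4

S is symmetric (S[j,i] = S[i,j]). Assembling:

S = [[3.8667, -2],
 [-2, 6.4]]


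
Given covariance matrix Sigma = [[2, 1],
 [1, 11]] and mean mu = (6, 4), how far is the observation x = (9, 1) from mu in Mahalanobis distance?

Step 1 — centre the observation: (x - mu) = (3, -3).

Step 2 — invert Sigma. det(Sigma) = 2·11 - (1)² = 21.
  Sigma^{-1} = (1/det) · [[d, -b], [-b, a]] = [[0.5238, -0.0476],
 [-0.0476, 0.0952]].

Step 3 — form the quadratic (x - mu)^T · Sigma^{-1} · (x - mu):
  Sigma^{-1} · (x - mu) = (1.7143, -0.4286).
  (x - mu)^T · [Sigma^{-1} · (x - mu)] = (3)·(1.7143) + (-3)·(-0.4286) = 6.4286.

Step 4 — take square root: d = √(6.4286) ≈ 2.5355.

d(x, mu) = √(6.4286) ≈ 2.5355


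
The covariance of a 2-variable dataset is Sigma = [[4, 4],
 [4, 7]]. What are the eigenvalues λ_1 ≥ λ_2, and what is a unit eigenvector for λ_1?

Step 1 — characteristic polynomial of 2×2 Sigma:
  det(Sigma - λI) = λ² - trace · λ + det = 0.
  trace = 4 + 7 = 11, det = 4·7 - (4)² = 12.
Step 2 — discriminant:
  Δ = trace² - 4·det = 121 - 48 = 73.
Step 3 — eigenvalues:
  λ = (trace ± √Δ)/2 = (11 ± 8.544)/2,
  λ_1 = 9.772,  λ_2 = 1.228.

Step 4 — unit eigenvector for λ_1: solve (Sigma - λ_1 I)v = 0. First row:
  (4 - 9.772)·v_x + (4)·v_y = 0, i.e. (-5.772)·v_x + (4)·v_y = 0,
  so v ∝ (b, λ_1 - a) = (4, 5.772) = u.
  ||u|| = √((4)² + (5.772)²) = √(49.316) ≈ 7.0225,
  v_1 = u/||u|| ≈ (0.5696, 0.8219) (||v_1|| = 1).

λ_1 = 9.772,  λ_2 = 1.228;  v_1 ≈ (0.5696, 0.8219)


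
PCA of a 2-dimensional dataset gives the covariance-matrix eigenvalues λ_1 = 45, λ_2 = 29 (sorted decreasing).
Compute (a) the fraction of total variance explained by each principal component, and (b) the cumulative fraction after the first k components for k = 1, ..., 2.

Step 1 — total variance = trace(Sigma) = Σ λ_i = 45 + 29 = 74.

Step 2 — fraction explained by component i = λ_i / Σ λ:
  PC1: 45/74 = 0.6081
  PC2: 29/74 = 0.3919

Step 3 — cumulative fraction after k components = (λ_1 + ... + λ_k) / Σ λ:
  k = 1: 45/74 = 0.6081
  k = 2: (45 + 29)/74 = 74/74 = 1

Summary (fraction, with percent):

explained: PC1 0.6081 (60.81%), PC2 0.3919 (39.19%);  cumulative: 0.6081, 1


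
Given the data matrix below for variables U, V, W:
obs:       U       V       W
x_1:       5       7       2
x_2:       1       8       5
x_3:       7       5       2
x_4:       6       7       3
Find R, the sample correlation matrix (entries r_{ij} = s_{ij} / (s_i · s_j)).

Step 1 — column means:
  mean(U) = (5 + 1 + 7 + 6) / 4 = 19/4 = 4.75
  mean(V) = (7 + 8 + 5 + 7) / 4 = 27/4 = 6.75
  mean(W) = (2 + 5 + 2 + 3) / 4 = 12/4 = 3

Step 2 — sample variances and covariances s[i,j] = (1/(n-1)) · Σ_k (x_{k,i} - mean_i) · (x_{k,j} - mean_j), with n-1 = 3:
  s[U,U] = ((0.25)·(0.25) + (-3.75)·(-3.75) + (2.25)·(2.25) + (1.25)·(1.25)) / 3 = 20.75/3 = 6.9167
  s[U,V] = ((0.25)·(0.25) + (-3.75)·(1.25) + (2.25)·(-1.75) + (1.25)·(0.25)) / 3 = -8.25/3 = -2.75
  s[U,W] = ((0.25)·(-1) + (-3.75)·(2) + (2.25)·(-1) + (1.25)·(0)) / 3 = -10/3 = -3.3333
  s[V,V] = ((0.25)·(0.25) + (1.25)·(1.25) + (-1.75)·(-1.75) + (0.25)·(0.25)) / 3 = 4.75/3 = 1.5833
  s[V,W] = ((0.25)·(-1) + (1.25)·(2) + (-1.75)·(-1) + (0.25)·(0)) / 3 = 4/3 = 1.3333
  s[W,W] = ((-1)·(-1) + (2)·(2) + (-1)·(-1) + (0)·(0)) / 3 = 6/3 = 2
  Sample standard deviations s_i = √(s[i,i]):
  s(U) = √(6.9167) = 2.63
  s(V) = √(1.5833) = 1.2583
  s(W) = √(2) = 1.4142

Step 3 — r_{ij} = s_{ij} / (s_i · s_j):
  r[U,U] = 1 (diagonal).
  r[U,V] = -2.75 / (2.63 · 1.2583) = -2.75 / 3.3093 = -0.831
  r[U,W] = -3.3333 / (2.63 · 1.4142) = -3.3333 / 3.7193 = -0.8962
  r[V,V] = 1 (diagonal).
  r[V,W] = 1.3333 / (1.2583 · 1.4142) = 1.3333 / 1.7795 = 0.7493
  r[W,W] = 1 (diagonal).

R is symmetric with unit diagonal. Assembling:

R = [[1, -0.831, -0.8962],
 [-0.831, 1, 0.7493],
 [-0.8962, 0.7493, 1]]


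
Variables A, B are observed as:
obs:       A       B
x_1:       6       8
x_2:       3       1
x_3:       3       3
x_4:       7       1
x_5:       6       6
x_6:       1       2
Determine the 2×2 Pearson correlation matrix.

Step 1 — column means:
  mean(A) = (6 + 3 + 3 + 7 + 6 + 1) / 6 = 26/6 = 4.3333
  mean(B) = (8 + 1 + 3 + 1 + 6 + 2) / 6 = 21/6 = 3.5

Step 2 — sample variances and covariances s[i,j] = (1/(n-1)) · Σ_k (x_{k,i} - mean_i) · (x_{k,j} - mean_j), with n-1 = 5:
  s[A,A] = ((1.6667)·(1.6667) + (-1.3333)·(-1.3333) + (-1.3333)·(-1.3333) + (2.6667)·(2.6667) + (1.6667)·(1.6667) + (-3.3333)·(-3.3333)) / 5 = 27.3333/5 = 5.4667
  s[A,B] = ((1.6667)·(4.5) + (-1.3333)·(-2.5) + (-1.3333)·(-0.5) + (2.6667)·(-2.5) + (1.6667)·(2.5) + (-3.3333)·(-1.5)) / 5 = 14/5 = 2.8
  s[B,B] = ((4.5)·(4.5) + (-2.5)·(-2.5) + (-0.5)·(-0.5) + (-2.5)·(-2.5) + (2.5)·(2.5) + (-1.5)·(-1.5)) / 5 = 41.5/5 = 8.3
  Sample standard deviations s_i = √(s[i,i]):
  s(A) = √(5.4667) = 2.3381
  s(B) = √(8.3) = 2.881

Step 3 — r_{ij} = s_{ij} / (s_i · s_j):
  r[A,A] = 1 (diagonal).
  r[A,B] = 2.8 / (2.3381 · 2.881) = 2.8 / 6.736 = 0.4157
  r[B,B] = 1 (diagonal).

R is symmetric with unit diagonal. Assembling:

R = [[1, 0.4157],
 [0.4157, 1]]


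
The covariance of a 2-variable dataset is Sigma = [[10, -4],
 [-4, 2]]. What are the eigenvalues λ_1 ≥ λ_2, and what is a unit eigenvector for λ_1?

Step 1 — characteristic polynomial of 2×2 Sigma:
  det(Sigma - λI) = λ² - trace · λ + det = 0.
  trace = 10 + 2 = 12, det = 10·2 - (-4)² = 4.
Step 2 — discriminant:
  Δ = trace² - 4·det = 144 - 16 = 128.
Step 3 — eigenvalues:
  λ = (trace ± √Δ)/2 = (12 ± 11.3137)/2,
  λ_1 = 11.6569,  λ_2 = 0.3431.

Step 4 — unit eigenvector for λ_1: solve (Sigma - λ_1 I)v = 0. First row:
  (10 - 11.6569)·v_x + (-4)·v_y = 0, i.e. (-1.6569)·v_x + (-4)·v_y = 0,
  so v ∝ (b, λ_1 - a) = (-4, 1.6569); multiply by -1 so the first entry is positive: u = (4, -1.6569).
  ||u|| = √((4)² + (-1.6569)²) = √(18.7452) ≈ 4.3296,
  v_1 = u/||u|| ≈ (0.9239, -0.3827) (||v_1|| = 1).

λ_1 = 11.6569,  λ_2 = 0.3431;  v_1 ≈ (0.9239, -0.3827)


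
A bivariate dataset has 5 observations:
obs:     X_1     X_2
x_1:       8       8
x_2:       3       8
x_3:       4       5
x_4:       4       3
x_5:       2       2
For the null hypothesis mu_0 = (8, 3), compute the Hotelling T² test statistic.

Step 1 — sample mean vector:
  mean(X_1) = (8 + 3 + 4 + 4 + 2) / 5 = 21/5 = 4.2
  mean(X_2) = (8 + 8 + 5 + 3 + 2) / 5 = 26/5 = 5.2
  x̄ = (4.2, 5.2),  deviation x̄ - mu_0 = (4.2, 5.2) - (8, 3) = (-3.8, 2.2).

Step 2 — sample covariance matrix, S[i,j] = (1/(n-1)) · Σ_k (x_{k,i} - mean_i) · (x_{k,j} - mean_j), divisor n-1 = 4:
  S[X_1,X_1] = ((3.8)·(3.8) + (-1.2)·(-1.2) + (-0.2)·(-0.2) + (-0.2)·(-0.2) + (-2.2)·(-2.2)) / 4 = 20.8/4 = 5.2
  S[X_1,X_2] = ((3.8)·(2.8) + (-1.2)·(2.8) + (-0.2)·(-0.2) + (-0.2)·(-2.2) + (-2.2)·(-3.2)) / 4 = 14.8/4 = 3.7
  S[X_2,X_2] = ((2.8)·(2.8) + (2.8)·(2.8) + (-0.2)·(-0.2) + (-2.2)·(-2.2) + (-3.2)·(-3.2)) / 4 = 30.8/4 = 7.7
  S = [[5.2, 3.7],
 [3.7, 7.7]].

Step 3 — invert S. det(S) = 5.2·7.7 - (3.7)² = 26.35.
  S^{-1} = (1/det) · [[d, -b], [-b, a]] = [[0.2922, -0.1404],
 [-0.1404, 0.1973]].

Step 4 — quadratic form (x̄ - mu_0)^T · S^{-1} · (x̄ - mu_0):
  S^{-1} · (x̄ - mu_0) = (-1.4194, 0.9677),
  (x̄ - mu_0)^T · [...] = (-3.8)·(-1.4194) + (2.2)·(0.9677) = 7.5226.

Step 5 — scale by n: T² = 5 · 7.5226 = 37.6129.

T² ≈ 37.6129


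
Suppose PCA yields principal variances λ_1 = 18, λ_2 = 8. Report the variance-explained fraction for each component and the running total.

Step 1 — total variance = trace(Sigma) = Σ λ_i = 18 + 8 = 26.

Step 2 — fraction explained by component i = λ_i / Σ λ:
  PC1: 18/26 = 0.6923
  PC2: 8/26 = 0.3077

Step 3 — cumulative fraction after k components = (λ_1 + ... + λ_k) / Σ λ:
  k = 1: 18/26 = 0.6923
  k = 2: (18 + 8)/26 = 26/26 = 1

Summary (fraction, with percent):

explained: PC1 0.6923 (69.23%), PC2 0.3077 (30.77%);  cumulative: 0.6923, 1


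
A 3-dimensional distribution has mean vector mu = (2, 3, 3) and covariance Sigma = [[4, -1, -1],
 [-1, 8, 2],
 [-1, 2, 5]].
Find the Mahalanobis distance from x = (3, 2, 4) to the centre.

Step 1 — centre the observation: (x - mu) = (1, -1, 1).

Step 2 — invert Sigma (cofactor / det for 3×3, or solve directly):
  Sigma^{-1} = [[0.2667, 0.0222, 0.0444],
 [0.0222, 0.1407, -0.0519],
 [0.0444, -0.0519, 0.2296]].

Step 3 — form the quadratic (x - mu)^T · Sigma^{-1} · (x - mu):
  Sigma^{-1} · (x - mu) = (0.2889, -0.1704, 0.3259).
  (x - mu)^T · [Sigma^{-1} · (x - mu)] = (1)·(0.2889) + (-1)·(-0.1704) + (1)·(0.3259) = 0.7852.

Step 4 — take square root: d = √(0.7852) ≈ 0.8861.

d(x, mu) = √(0.7852) ≈ 0.8861


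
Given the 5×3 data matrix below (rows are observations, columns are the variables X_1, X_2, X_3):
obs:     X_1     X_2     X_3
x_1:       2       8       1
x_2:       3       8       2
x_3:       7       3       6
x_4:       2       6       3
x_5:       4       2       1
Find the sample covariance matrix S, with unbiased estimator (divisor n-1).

Step 1 — column means:
  mean(X_1) = (2 + 3 + 7 + 2 + 4) / 5 = 18/5 = 3.6
  mean(X_2) = (8 + 8 + 3 + 6 + 2) / 5 = 27/5 = 5.4
  mean(X_3) = (1 + 2 + 6 + 3 + 1) / 5 = 13/5 = 2.6

Step 2 — sample covariance S[i,j] = (1/(n-1)) · Σ_k (x_{k,i} - mean_i) · (x_{k,j} - mean_j), with n-1 = 4.
  S[X_1,X_1] = ((-1.6)·(-1.6) + (-0.6)·(-0.6) + (3.4)·(3.4) + (-1.6)·(-1.6) + (0.4)·(0.4)) / 4 = 17.2/4 = 4.3
  S[X_1,X_2] = ((-1.6)·(2.6) + (-0.6)·(2.6) + (3.4)·(-2.4) + (-1.6)·(0.6) + (0.4)·(-3.4)) / 4 = -16.2/4 = -4.05
  S[X_1,X_3] = ((-1.6)·(-1.6) + (-0.6)·(-0.6) + (3.4)·(3.4) + (-1.6)·(0.4) + (0.4)·(-1.6)) / 4 = 13.2/4 = 3.3
  S[X_2,X_2] = ((2.6)·(2.6) + (2.6)·(2.6) + (-2.4)·(-2.4) + (0.6)·(0.6) + (-3.4)·(-3.4)) / 4 = 31.2/4 = 7.8
  S[X_2,X_3] = ((2.6)·(-1.6) + (2.6)·(-0.6) + (-2.4)·(3.4) + (0.6)·(0.4) + (-3.4)·(-1.6)) / 4 = -8.2/4 = -2.05
  S[X_3,X_3] = ((-1.6)·(-1.6) + (-0.6)·(-0.6) + (3.4)·(3.4) + (0.4)·(0.4) + (-1.6)·(-1.6)) / 4 = 17.2/4 = 4.3

S is symmetric (S[j,i] = S[i,j]). Assembling:

S = [[4.3, -4.05, 3.3],
 [-4.05, 7.8, -2.05],
 [3.3, -2.05, 4.3]]


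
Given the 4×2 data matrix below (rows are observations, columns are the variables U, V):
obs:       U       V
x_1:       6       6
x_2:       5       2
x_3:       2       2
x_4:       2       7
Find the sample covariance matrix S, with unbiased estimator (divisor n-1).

Step 1 — column means:
  mean(U) = (6 + 5 + 2 + 2) / 4 = 15/4 = 3.75
  mean(V) = (6 + 2 + 2 + 7) / 4 = 17/4 = 4.25

Step 2 — sample covariance S[i,j] = (1/(n-1)) · Σ_k (x_{k,i} - mean_i) · (x_{k,j} - mean_j), with n-1 = 3.
  S[U,U] = ((2.25)·(2.25) + (1.25)·(1.25) + (-1.75)·(-1.75) + (-1.75)·(-1.75)) / 3 = 12.75/3 = 4.25
  S[U,V] = ((2.25)·(1.75) + (1.25)·(-2.25) + (-1.75)·(-2.25) + (-1.75)·(2.75)) / 3 = 0.25/3 = 0.0833
  S[V,V] = ((1.75)·(1.75) + (-2.25)·(-2.25) + (-2.25)·(-2.25) + (2.75)·(2.75)) / 3 = 20.75/3 = 6.9167

S is symmetric (S[j,i] = S[i,j]). Assembling:

S = [[4.25, 0.0833],
 [0.0833, 6.9167]]


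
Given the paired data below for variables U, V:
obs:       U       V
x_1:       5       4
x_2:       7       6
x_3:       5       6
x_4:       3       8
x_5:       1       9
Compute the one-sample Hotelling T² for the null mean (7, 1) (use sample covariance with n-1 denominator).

Step 1 — sample mean vector:
  mean(U) = (5 + 7 + 5 + 3 + 1) / 5 = 21/5 = 4.2
  mean(V) = (4 + 6 + 6 + 8 + 9) / 5 = 33/5 = 6.6
  x̄ = (4.2, 6.6),  deviation x̄ - mu_0 = (4.2, 6.6) - (7, 1) = (-2.8, 5.6).

Step 2 — sample covariance matrix, S[i,j] = (1/(n-1)) · Σ_k (x_{k,i} - mean_i) · (x_{k,j} - mean_j), divisor n-1 = 4:
  S[U,U] = ((0.8)·(0.8) + (2.8)·(2.8) + (0.8)·(0.8) + (-1.2)·(-1.2) + (-3.2)·(-3.2)) / 4 = 20.8/4 = 5.2
  S[U,V] = ((0.8)·(-2.6) + (2.8)·(-0.6) + (0.8)·(-0.6) + (-1.2)·(1.4) + (-3.2)·(2.4)) / 4 = -13.6/4 = -3.4
  S[V,V] = ((-2.6)·(-2.6) + (-0.6)·(-0.6) + (-0.6)·(-0.6) + (1.4)·(1.4) + (2.4)·(2.4)) / 4 = 15.2/4 = 3.8
  S = [[5.2, -3.4],
 [-3.4, 3.8]].

Step 3 — invert S. det(S) = 5.2·3.8 - (-3.4)² = 8.2.
  S^{-1} = (1/det) · [[d, -b], [-b, a]] = [[0.4634, 0.4146],
 [0.4146, 0.6341]].

Step 4 — quadratic form (x̄ - mu_0)^T · S^{-1} · (x̄ - mu_0):
  S^{-1} · (x̄ - mu_0) = (1.0244, 2.3902),
  (x̄ - mu_0)^T · [...] = (-2.8)·(1.0244) + (5.6)·(2.3902) = 10.5171.

Step 5 — scale by n: T² = 5 · 10.5171 = 52.5854.

T² ≈ 52.5854


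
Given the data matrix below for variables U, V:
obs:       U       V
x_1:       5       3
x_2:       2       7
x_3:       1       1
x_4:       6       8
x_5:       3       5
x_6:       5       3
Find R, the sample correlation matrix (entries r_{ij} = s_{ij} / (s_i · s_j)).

Step 1 — column means:
  mean(U) = (5 + 2 + 1 + 6 + 3 + 5) / 6 = 22/6 = 3.6667
  mean(V) = (3 + 7 + 1 + 8 + 5 + 3) / 6 = 27/6 = 4.5

Step 2 — sample variances and covariances s[i,j] = (1/(n-1)) · Σ_k (x_{k,i} - mean_i) · (x_{k,j} - mean_j), with n-1 = 5:
  s[U,U] = ((1.3333)·(1.3333) + (-1.6667)·(-1.6667) + (-2.6667)·(-2.6667) + (2.3333)·(2.3333) + (-0.6667)·(-0.6667) + (1.3333)·(1.3333)) / 5 = 19.3333/5 = 3.8667
  s[U,V] = ((1.3333)·(-1.5) + (-1.6667)·(2.5) + (-2.6667)·(-3.5) + (2.3333)·(3.5) + (-0.6667)·(0.5) + (1.3333)·(-1.5)) / 5 = 9/5 = 1.8
  s[V,V] = ((-1.5)·(-1.5) + (2.5)·(2.5) + (-3.5)·(-3.5) + (3.5)·(3.5) + (0.5)·(0.5) + (-1.5)·(-1.5)) / 5 = 35.5/5 = 7.1
  Sample standard deviations s_i = √(s[i,i]):
  s(U) = √(3.8667) = 1.9664
  s(V) = √(7.1) = 2.6646

Step 3 — r_{ij} = s_{ij} / (s_i · s_j):
  r[U,U] = 1 (diagonal).
  r[U,V] = 1.8 / (1.9664 · 2.6646) = 1.8 / 5.2396 = 0.3435
  r[V,V] = 1 (diagonal).

R is symmetric with unit diagonal. Assembling:

R = [[1, 0.3435],
 [0.3435, 1]]


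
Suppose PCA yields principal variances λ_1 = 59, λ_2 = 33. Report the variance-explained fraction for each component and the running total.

Step 1 — total variance = trace(Sigma) = Σ λ_i = 59 + 33 = 92.

Step 2 — fraction explained by component i = λ_i / Σ λ:
  PC1: 59/92 = 0.6413
  PC2: 33/92 = 0.3587

Step 3 — cumulative fraction after k components = (λ_1 + ... + λ_k) / Σ λ:
  k = 1: 59/92 = 0.6413
  k = 2: (59 + 33)/92 = 92/92 = 1

Summary (fraction, with percent):

explained: PC1 0.6413 (64.13%), PC2 0.3587 (35.87%);  cumulative: 0.6413, 1


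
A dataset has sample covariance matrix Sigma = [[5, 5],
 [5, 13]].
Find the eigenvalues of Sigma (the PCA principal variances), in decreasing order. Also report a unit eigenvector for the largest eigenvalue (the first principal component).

Step 1 — characteristic polynomial of 2×2 Sigma:
  det(Sigma - λI) = λ² - trace · λ + det = 0.
  trace = 5 + 13 = 18, det = 5·13 - (5)² = 40.
Step 2 — discriminant:
  Δ = trace² - 4·det = 324 - 160 = 164.
Step 3 — eigenvalues:
  λ = (trace ± √Δ)/2 = (18 ± 12.8062)/2,
  λ_1 = 15.4031,  λ_2 = 2.5969.

Step 4 — unit eigenvector for λ_1: solve (Sigma - λ_1 I)v = 0. First row:
  (5 - 15.4031)·v_x + (5)·v_y = 0, i.e. (-10.4031)·v_x + (5)·v_y = 0,
  so v ∝ (b, λ_1 - a) = (5, 10.4031) = u.
  ||u|| = √((5)² + (10.4031)²) = √(133.225) ≈ 11.5423,
  v_1 = u/||u|| ≈ (0.4332, 0.9013) (||v_1|| = 1).

λ_1 = 15.4031,  λ_2 = 2.5969;  v_1 ≈ (0.4332, 0.9013)


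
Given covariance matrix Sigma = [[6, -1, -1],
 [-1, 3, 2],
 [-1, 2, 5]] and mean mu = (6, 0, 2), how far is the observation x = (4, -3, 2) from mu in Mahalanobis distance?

Step 1 — centre the observation: (x - mu) = (-2, -3, 0).

Step 2 — invert Sigma (cofactor / det for 3×3, or solve directly):
  Sigma^{-1} = [[0.1774, 0.0484, 0.0161],
 [0.0484, 0.4677, -0.1774],
 [0.0161, -0.1774, 0.2742]].

Step 3 — form the quadratic (x - mu)^T · Sigma^{-1} · (x - mu):
  Sigma^{-1} · (x - mu) = (-0.5, -1.5, 0.5).
  (x - mu)^T · [Sigma^{-1} · (x - mu)] = (-2)·(-0.5) + (-3)·(-1.5) + (0)·(0.5) = 5.5.

Step 4 — take square root: d = √(5.5) ≈ 2.3452.

d(x, mu) = √(5.5) ≈ 2.3452


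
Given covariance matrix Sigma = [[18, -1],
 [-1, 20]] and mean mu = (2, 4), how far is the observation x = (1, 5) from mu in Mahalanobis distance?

Step 1 — centre the observation: (x - mu) = (-1, 1).

Step 2 — invert Sigma. det(Sigma) = 18·20 - (-1)² = 359.
  Sigma^{-1} = (1/det) · [[d, -b], [-b, a]] = [[0.0557, 0.0028],
 [0.0028, 0.0501]].

Step 3 — form the quadratic (x - mu)^T · Sigma^{-1} · (x - mu):
  Sigma^{-1} · (x - mu) = (-0.0529, 0.0474).
  (x - mu)^T · [Sigma^{-1} · (x - mu)] = (-1)·(-0.0529) + (1)·(0.0474) = 0.1003.

Step 4 — take square root: d = √(0.1003) ≈ 0.3167.

d(x, mu) = √(0.1003) ≈ 0.3167


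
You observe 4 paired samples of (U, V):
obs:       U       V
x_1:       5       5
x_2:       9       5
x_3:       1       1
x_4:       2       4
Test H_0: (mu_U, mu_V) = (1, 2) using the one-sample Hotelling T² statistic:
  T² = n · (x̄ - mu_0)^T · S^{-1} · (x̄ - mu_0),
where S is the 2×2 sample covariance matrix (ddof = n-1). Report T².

Step 1 — sample mean vector:
  mean(U) = (5 + 9 + 1 + 2) / 4 = 17/4 = 4.25
  mean(V) = (5 + 5 + 1 + 4) / 4 = 15/4 = 3.75
  x̄ = (4.25, 3.75),  deviation x̄ - mu_0 = (4.25, 3.75) - (1, 2) = (3.25, 1.75).

Step 2 — sample covariance matrix, S[i,j] = (1/(n-1)) · Σ_k (x_{k,i} - mean_i) · (x_{k,j} - mean_j), divisor n-1 = 3:
  S[U,U] = ((0.75)·(0.75) + (4.75)·(4.75) + (-3.25)·(-3.25) + (-2.25)·(-2.25)) / 3 = 38.75/3 = 12.9167
  S[U,V] = ((0.75)·(1.25) + (4.75)·(1.25) + (-3.25)·(-2.75) + (-2.25)·(0.25)) / 3 = 15.25/3 = 5.0833
  S[V,V] = ((1.25)·(1.25) + (1.25)·(1.25) + (-2.75)·(-2.75) + (0.25)·(0.25)) / 3 = 10.75/3 = 3.5833
  S = [[12.9167, 5.0833],
 [5.0833, 3.5833]].

Step 3 — invert S. det(S) = 12.9167·3.5833 - (5.0833)² = 20.4444.
  S^{-1} = (1/det) · [[d, -b], [-b, a]] = [[0.1753, -0.2486],
 [-0.2486, 0.6318]].

Step 4 — quadratic form (x̄ - mu_0)^T · S^{-1} · (x̄ - mu_0):
  S^{-1} · (x̄ - mu_0) = (0.1345, 0.2976),
  (x̄ - mu_0)^T · [...] = (3.25)·(0.1345) + (1.75)·(0.2976) = 0.9579.

Step 5 — scale by n: T² = 4 · 0.9579 = 3.8315.

T² ≈ 3.8315


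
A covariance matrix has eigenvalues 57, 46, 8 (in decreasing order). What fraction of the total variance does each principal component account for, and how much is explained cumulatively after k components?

Step 1 — total variance = trace(Sigma) = Σ λ_i = 57 + 46 + 8 = 111.

Step 2 — fraction explained by component i = λ_i / Σ λ:
  PC1: 57/111 = 0.5135
  PC2: 46/111 = 0.4144
  PC3: 8/111 = 0.0721

Step 3 — cumulative fraction after k components = (λ_1 + ... + λ_k) / Σ λ:
  k = 1: 57/111 = 0.5135
  k = 2: (57 + 46)/111 = 103/111 = 0.9279
  k = 3: (57 + 46 + 8)/111 = 111/111 = 1

Summary (fraction, with percent):

explained: PC1 0.5135 (51.35%), PC2 0.4144 (41.44%), PC3 0.0721 (7.21%);  cumulative: 0.5135, 0.9279, 1
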